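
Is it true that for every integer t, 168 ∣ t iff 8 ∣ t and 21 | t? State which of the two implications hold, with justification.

Both implications hold.

Converse. Suppose 8 ∣ t and 21 ∣ t. Any common multiple of 8 and 21 is a multiple of their lcm; here gcd(8, 21) = 1, so lcm(8, 21) = 8·21 = 168, so 168 ∣ t.

Forward direction. If 168 ∣ t, write t = 168q. Since 168 = 21·8, t = 8·(21q), so 8 ∣ t; and since 168 = 8·21, t = 21·(8q), so 21 ∣ t.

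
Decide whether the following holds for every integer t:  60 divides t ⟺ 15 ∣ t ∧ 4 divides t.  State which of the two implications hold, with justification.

(⇒) If 60 ∣ t, write t = 60q. Since 60 = 4·15, t = 15·(4q), so 15 ∣ t; and since 60 = 15·4, t = 4·(15q), so 4 ∣ t.

(⇐) Suppose 15 ∣ t and 4 ∣ t. Any common multiple of 15 and 4 is a multiple of their lcm; here gcd(15, 4) = 1, so lcm(15, 4) = 15·4 = 60, so 60 ∣ t.

Both implications hold.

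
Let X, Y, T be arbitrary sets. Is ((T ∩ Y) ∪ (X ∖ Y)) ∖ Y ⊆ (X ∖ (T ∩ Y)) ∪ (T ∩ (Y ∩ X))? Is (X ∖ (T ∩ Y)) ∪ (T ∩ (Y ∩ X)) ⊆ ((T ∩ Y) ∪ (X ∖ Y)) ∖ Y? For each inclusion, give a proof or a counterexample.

(⊆) holds; (⊇) fails.

(⊆) Let x ∈ ((T ∩ Y) ∪ (X ∖ Y)) ∖ Y. Then either x ∈ X and x ∉ Y, T; or x ∈ X ∩ T and x ∉ Y. In each case x ∈ (X ∖ (T ∩ Y)) ∪ (T ∩ (Y ∩ X)), so ((T ∩ Y) ∪ (X ∖ Y)) ∖ Y ⊆ (X ∖ (T ∩ Y)) ∪ (T ∩ (Y ∩ X)).

(⊇) This inclusion fails. Take X = {1}, Y = {1}, T = ∅; then 1 ∈ (X ∖ (T ∩ Y)) ∪ (T ∩ (Y ∩ X)) but 1 ∉ ((T ∩ Y) ∪ (X ∖ Y)) ∖ Y.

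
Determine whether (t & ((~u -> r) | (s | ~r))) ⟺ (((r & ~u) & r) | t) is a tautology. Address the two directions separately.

(⇒) holds; (⇐) fails.

(→) Assume the antecedent. If t is true, ((r & ~u) & r) | t reduces to true regardless of the other variables. If t is false, the antecedent cannot hold. Either way ((r & ~u) & r) | t holds.

(←) This fails. Under u = F, s = F, r = T, t = F, the left side is false but the right side is true.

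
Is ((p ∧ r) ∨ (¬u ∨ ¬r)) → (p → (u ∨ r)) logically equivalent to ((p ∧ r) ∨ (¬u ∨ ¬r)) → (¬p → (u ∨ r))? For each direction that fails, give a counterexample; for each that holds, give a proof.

[⇒] This fails. Under r = F, p = F, u = F, the left side is true but the right side is false.

[⇐] This fails. Under r = F, p = T, u = F, the left side is false but the right side is true.

(⇒) fails and (⇐) fails.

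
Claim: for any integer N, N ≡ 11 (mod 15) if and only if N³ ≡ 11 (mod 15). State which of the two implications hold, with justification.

Equivalent; both directions hold.

(⟹) Suppose N ≡ 11 (mod 15). Write N = 15j + 11. Then (15j + 11)³ = 3375j³ + 7425j² + 5445j + 1331 = 15(225j³ + 495j² + 363j + 88) + 11, so N³ ≡ 11 (mod 15).

(⟸) Conversely, suppose N³ ≡ 11 (mod 15). The only residue r in {0, …, 14} with r³ ≡ 11 (mod 15) is r = 11, so N ≡ 11 (mod 15).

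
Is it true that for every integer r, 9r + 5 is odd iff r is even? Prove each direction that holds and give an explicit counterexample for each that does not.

(⇒) Suppose 9r + 5 is odd. Since 9 is odd, 9r and r have the same parity, so 9r + 5 ≡ r + 5 (mod 2). As 5 is odd, 9r + 5 is odd exactly when r is even. Thus r is even.

(⇐) Conversely, suppose r is even; write r = 2j. Then 9r + 5 = 9·(2j) + 5 = 2·9j + 5, which is odd.

Equivalent; both directions hold.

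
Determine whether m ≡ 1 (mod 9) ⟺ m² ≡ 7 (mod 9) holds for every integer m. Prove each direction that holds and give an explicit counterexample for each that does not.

(⇒) This fails: take m = 1. Then 1 ≡ 1 (mod 9), but 1² = 1 ≡ 1 (mod 9), not 7.

(⇐) This fails: take m = 4. Then 4² = 16 ≡ 7 (mod 9), yet 4 ≡ 4 (mod 9), not 1.

(⇒) fails and (⇐) fails.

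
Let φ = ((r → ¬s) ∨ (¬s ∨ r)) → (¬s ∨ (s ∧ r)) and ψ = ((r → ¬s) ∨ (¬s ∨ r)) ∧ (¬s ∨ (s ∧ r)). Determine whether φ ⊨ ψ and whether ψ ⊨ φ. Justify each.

Both directions hold; the statement is true.

(⟹) Assume the antecedent. If s is true, the antecedent forces (s = T, r = T), and the consequent holds there. If s is false, the consequent reduces to true regardless of the other variables. Either way the consequent holds.

(⟸) Assume the antecedent. If s is true, the antecedent forces (s = T, r = T), and the consequent holds there. If s is false, the consequent reduces to true regardless of the other variables. Either way the consequent holds.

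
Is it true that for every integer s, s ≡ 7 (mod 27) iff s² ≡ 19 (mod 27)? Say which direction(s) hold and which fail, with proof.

Both directions fail.

(⇒) This fails: take s = 7. Then 7 ≡ 7 (mod 27), but 7² = 49 ≡ 22 (mod 27), not 19.

(⇐) This fails: take s = 10. Then 10² = 100 ≡ 19 (mod 27), yet 10 ≡ 10 (mod 27), not 7.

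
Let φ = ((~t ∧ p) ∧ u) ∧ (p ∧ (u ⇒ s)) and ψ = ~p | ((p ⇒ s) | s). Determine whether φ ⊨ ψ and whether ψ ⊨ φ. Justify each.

(⇒) holds; (⇐) fails.

Forward direction. Assume the antecedent. If p is true, the antecedent forces (p = T, u = T, s = T, t = F), and ~p | ((p ⇒ s) | s) holds there. If p is false, the antecedent cannot hold. Either way ~p | ((p ⇒ s) | s) holds.

Converse. This fails. Under p = F, u = F, s = F, t = F, the left side is false but the right side is true.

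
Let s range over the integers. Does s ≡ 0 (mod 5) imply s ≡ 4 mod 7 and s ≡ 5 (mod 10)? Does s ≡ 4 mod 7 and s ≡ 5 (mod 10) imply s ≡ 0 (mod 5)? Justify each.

Forward direction. This fails: s = 0 gives 0 ≡ 0 (mod 5) but 0 ≡ 0 (mod 7), so the conjunction on the right does not hold.

Converse. If s ≡ 4 (mod 7) and s ≡ 5 (mod 10), then by the Chinese remainder theorem s ≡ 25 (mod 70). Since 25 ≡ 0 (mod 5) and 5 ∣ 70, we get s ≡ 0 (mod 5).

Only the converse holds.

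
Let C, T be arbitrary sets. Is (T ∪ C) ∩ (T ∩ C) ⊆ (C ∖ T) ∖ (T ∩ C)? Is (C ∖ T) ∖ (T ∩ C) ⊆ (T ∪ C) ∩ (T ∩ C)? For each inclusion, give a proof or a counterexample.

Neither inclusion holds.

Forward inclusion. This inclusion fails. Take C = {1}, T = {1}; then 1 ∈ (T ∪ C) ∩ (T ∩ C) but 1 ∉ (C ∖ T) ∖ (T ∩ C).

Reverse inclusion. This inclusion fails. Take C = {1}, T = ∅; then 1 ∈ (C ∖ T) ∖ (T ∩ C) but 1 ∉ (T ∪ C) ∩ (T ∩ C).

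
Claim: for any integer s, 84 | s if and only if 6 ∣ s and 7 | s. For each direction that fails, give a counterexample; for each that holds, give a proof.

(⇒) If 84 ∣ s, write s = 84q. Since 84 = 14·6, s = 6·(14q), so 6 ∣ s; and since 84 = 12·7, s = 7·(12q), so 7 ∣ s.

(⇐) This fails: take s = 42. Both 6 ∣ 42 and 7 ∣ 42, yet 42 is not a multiple of 84 (since 42 = 0·84 + 42), so 84 ∤ 42.

Not equivalent: only (⇒) holds.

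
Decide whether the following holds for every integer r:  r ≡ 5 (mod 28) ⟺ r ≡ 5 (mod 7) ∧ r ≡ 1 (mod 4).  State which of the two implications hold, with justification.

Both directions hold.

Converse. If r ≡ 5 (mod 7) and r ≡ 1 (mod 4), then by the Chinese remainder theorem r ≡ 5 (mod 28). This is exactly r ≡ 5 (mod 28).

Forward direction. Suppose r ≡ 5 (mod 28); write r = 28j + 5. Since 7 ∣ 28, reducing mod 7 gives r ≡ 5 (mod 7); since 4 ∣ 28, reducing mod 4 gives r ≡ 5 ≡ 1 (mod 4).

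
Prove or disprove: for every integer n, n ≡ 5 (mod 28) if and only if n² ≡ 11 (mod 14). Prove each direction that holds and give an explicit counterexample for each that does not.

(→) Suppose n ≡ 5 (mod 28). Then n² ≡ 5² = 25 (mod 28), and since 14 ∣ 28, also n² ≡ 11 (mod 14).

(←) This fails: take n = 9. Then 9² = 81 ≡ 11 (mod 14), yet 9 ≡ 9 (mod 28), not 5.

Only the forward implication holds.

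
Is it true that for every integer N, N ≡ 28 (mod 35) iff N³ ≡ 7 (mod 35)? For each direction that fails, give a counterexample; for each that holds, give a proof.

(←) Suppose N³ ≡ 7 (mod 35). The only residue r in {0, …, 34} with r³ ≡ 7 (mod 35) is r = 28, so N ≡ 28 (mod 35).

(→) Suppose N ≡ 28 (mod 35). Write N = 35j + 28. Then (35j + 28)³ = 42875j³ + 102900j² + 82320j + 21952 = 35(1225j³ + 2940j² + 2352j + 627) + 7, so N³ ≡ 7 (mod 35).

The biconditional holds.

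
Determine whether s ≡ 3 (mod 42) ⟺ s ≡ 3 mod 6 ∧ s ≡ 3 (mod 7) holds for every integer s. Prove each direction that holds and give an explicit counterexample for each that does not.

(⟸) If s ≡ 3 (mod 6) and s ≡ 3 (mod 7), then by the Chinese remainder theorem s ≡ 3 (mod 42). This is exactly s ≡ 3 (mod 42).

(⟹) Suppose s ≡ 3 (mod 42); write s = 42j + 3. Since 6 ∣ 42, reducing mod 6 gives s ≡ 3 (mod 6); since 7 ∣ 42, reducing mod 7 gives s ≡ 3 (mod 7).

Equivalent; both directions hold.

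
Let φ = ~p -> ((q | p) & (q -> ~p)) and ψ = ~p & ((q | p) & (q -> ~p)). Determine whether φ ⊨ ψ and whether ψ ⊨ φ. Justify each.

(→) This fails. Under p = T, q = F, the left side is true but the right side is false.

(←) Assume the antecedent. If p is true, the antecedent cannot hold. If p is false, the antecedent forces (p = F, q = T), and ~p -> ((q | p) & (q -> ~p)) holds there. Either way ~p -> ((q | p) & (q -> ~p)) holds.

Only the reverse direction holds.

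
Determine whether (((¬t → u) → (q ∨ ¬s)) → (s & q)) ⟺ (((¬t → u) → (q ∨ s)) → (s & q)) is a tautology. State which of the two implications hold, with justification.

Neither implication holds.

[⇒] This fails. Under u = T, t = F, s = T, q = F, the left side is true but the right side is false.

[⇐] This fails. Under u = T, t = F, s = F, q = F, the left side is false but the right side is true.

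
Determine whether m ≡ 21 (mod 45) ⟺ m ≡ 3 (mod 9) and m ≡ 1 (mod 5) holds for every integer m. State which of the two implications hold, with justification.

[⇒] Suppose m ≡ 21 (mod 45); write m = 45j + 21. Since 9 ∣ 45, reducing mod 9 gives m ≡ 21 ≡ 3 (mod 9); since 5 ∣ 45, reducing mod 5 gives m ≡ 21 ≡ 1 (mod 5).

[⇐] Conversely, if m ≡ 3 (mod 9) and m ≡ 1 (mod 5), then by the Chinese remainder theorem m ≡ 21 (mod 45). This is exactly m ≡ 21 (mod 45).

The biconditional holds.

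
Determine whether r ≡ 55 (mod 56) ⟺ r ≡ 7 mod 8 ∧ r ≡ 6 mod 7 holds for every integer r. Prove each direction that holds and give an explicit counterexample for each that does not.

(→) Suppose r ≡ 55 (mod 56); write r = 56j + 55. Since 8 ∣ 56, reducing mod 8 gives r ≡ 55 ≡ 7 (mod 8); since 7 ∣ 56, reducing mod 7 gives r ≡ 55 ≡ 6 (mod 7).

(←) Conversely, if r ≡ 7 (mod 8) and r ≡ 6 (mod 7), then by the Chinese remainder theorem r ≡ 55 (mod 56). This is exactly r ≡ 55 (mod 56).

Both directions hold.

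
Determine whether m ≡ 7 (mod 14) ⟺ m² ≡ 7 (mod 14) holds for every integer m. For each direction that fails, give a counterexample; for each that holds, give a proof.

(⟹) Suppose m ≡ 7 (mod 14). Write m = 14j + 7. Then (14j + 7)² = 196j² + 196j + 49 = 14(14j² + 14j + 3) + 7, so m² ≡ 7 (mod 14).

(⟸) Conversely, suppose m² ≡ 7 (mod 14). The only residue r in {0, …, 13} with r² ≡ 7 (mod 14) is r = 7, so m ≡ 7 (mod 14).

The biconditional holds.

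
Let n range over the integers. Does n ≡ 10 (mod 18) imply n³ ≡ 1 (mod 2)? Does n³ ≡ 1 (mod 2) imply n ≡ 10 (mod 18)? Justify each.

(⇒) This fails: take n = 10. Then 10 ≡ 10 (mod 18), but 10³ = 1000 ≡ 0 (mod 2), not 1.

(⇐) This fails: take n = 1. Then 1³ = 1 ≡ 1 (mod 2), yet 1 ≡ 1 (mod 18), not 10.

Neither implication holds.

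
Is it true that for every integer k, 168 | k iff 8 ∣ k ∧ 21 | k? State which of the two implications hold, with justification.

Equivalent; both directions hold.

[⇒] If 168 ∣ k, write k = 168q. Since 168 = 21·8, k = 8·(21q), so 8 ∣ k; and since 168 = 8·21, k = 21·(8q), so 21 ∣ k.

[⇐] Suppose 8 ∣ k and 21 ∣ k. Any common multiple of 8 and 21 is a multiple of their lcm; here gcd(8, 21) = 1, so lcm(8, 21) = 8·21 = 168, so 168 ∣ k.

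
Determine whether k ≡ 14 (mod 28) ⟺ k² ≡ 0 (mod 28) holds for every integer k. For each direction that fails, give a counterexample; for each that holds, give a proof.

Not equivalent: only (⇒) holds.

(→) Suppose k ≡ 14 (mod 28). Write k = 28j + 14. Then (28j + 14)² = 784j² + 784j + 196 = 28(28j² + 28j + 7) + 0, so k² ≡ 0 (mod 28).

(←) This fails: take k = 0. Then 0² = 0 ≡ 0 (mod 28), yet 0 ≡ 0 (mod 28), not 14.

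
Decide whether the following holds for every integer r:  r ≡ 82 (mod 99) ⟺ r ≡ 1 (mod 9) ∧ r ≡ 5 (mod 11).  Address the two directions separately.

(←) If r ≡ 1 (mod 9) and r ≡ 5 (mod 11), then by the Chinese remainder theorem r ≡ 82 (mod 99). This is exactly r ≡ 82 (mod 99).

(→) Suppose r ≡ 82 (mod 99); write r = 99j + 82. Since 9 ∣ 99, reducing mod 9 gives r ≡ 82 ≡ 1 (mod 9); since 11 ∣ 99, reducing mod 11 gives r ≡ 82 ≡ 5 (mod 11).

Both directions hold; the statement is true.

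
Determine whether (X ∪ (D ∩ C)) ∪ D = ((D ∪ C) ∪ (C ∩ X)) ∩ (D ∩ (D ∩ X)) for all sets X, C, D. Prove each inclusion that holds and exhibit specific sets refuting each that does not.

Only the reverse inclusion holds.

(⊆) This inclusion fails. Take X = {1}, C = ∅, D = ∅; then 1 ∈ (X ∪ (D ∩ C)) ∪ D but 1 ∉ ((D ∪ C) ∪ (C ∩ X)) ∩ (D ∩ (D ∩ X)).

(⊇) Let x ∈ ((D ∪ C) ∪ (C ∩ X)) ∩ (D ∩ (D ∩ X)). Then either x ∈ X ∩ D and x ∉ C; or x ∈ X ∩ C ∩ D. In each case x ∈ (X ∪ (D ∩ C)) ∪ D, so ((D ∪ C) ∪ (C ∩ X)) ∩ (D ∩ (D ∩ X)) ⊆ (X ∪ (D ∩ C)) ∪ D.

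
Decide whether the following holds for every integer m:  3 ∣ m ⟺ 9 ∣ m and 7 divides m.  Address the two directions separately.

The forward direction fails; the converse holds.

(←) Suppose 9 ∣ m and 7 ∣ m. Any common multiple of 9 and 7 is a multiple of their lcm; here gcd(9, 7) = 1, so lcm(9, 7) = 9·7 = 63, so 63 ∣ m. Since 3 ∣ 63, it follows that 3 ∣ m.

(→) This fails: take m = 3. Certainly 3 ∣ 3, but 9 ∤ 3.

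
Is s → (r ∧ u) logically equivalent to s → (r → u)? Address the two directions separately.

(⇒) Assume the antecedent. If u is true, s → (r → u) reduces to true regardless of the other variables. If u is false, the antecedent forces (r = F, u = F, s = F) or (r = T, u = F, s = F), and s → (r → u) holds there. Either way s → (r → u) holds.

(⇐) This fails. Under r = F, u = F, s = T, the left side is false but the right side is true.

Only the forward direction holds.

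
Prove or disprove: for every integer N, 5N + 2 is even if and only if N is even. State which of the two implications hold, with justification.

Both implications hold.

[⇒] Suppose 5N + 2 is even. Since 5 is odd, 5N and N have the same parity, so 5N + 2 ≡ N + 2 (mod 2). As 2 is even, 5N + 2 is even exactly when N is even. Thus N is even.

[⇐] Conversely, suppose N is even; write N = 2j. Then 5N + 2 = 5·(2j) + 2 = 2·5j + 2, which is even.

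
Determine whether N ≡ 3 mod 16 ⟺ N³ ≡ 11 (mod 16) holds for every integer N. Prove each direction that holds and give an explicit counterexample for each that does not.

[⇐] Suppose N³ ≡ 11 (mod 16). The only residue r in {0, …, 15} with r³ ≡ 11 (mod 16) is r = 3, so N ≡ 3 (mod 16).

[⇒] Suppose N ≡ 3 mod 16. Write N = 16j + 3. Then (16j + 3)³ = 4096j³ + 2304j² + 432j + 27 = 16(256j³ + 144j² + 27j + 1) + 11, so N³ ≡ 11 (mod 16).

Both directions hold.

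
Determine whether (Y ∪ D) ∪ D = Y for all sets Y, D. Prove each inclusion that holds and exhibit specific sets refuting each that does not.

Reverse inclusion. Let x ∈ Y. Then either x ∈ Y and x ∉ D; or x ∈ Y ∩ D. In each case x ∈ (Y ∪ D) ∪ D, so Y ⊆ (Y ∪ D) ∪ D.

Forward inclusion. This inclusion fails. Take Y = ∅, D = {1}; then 1 ∈ (Y ∪ D) ∪ D but 1 ∉ Y.

(⊆) fails; (⊇) holds.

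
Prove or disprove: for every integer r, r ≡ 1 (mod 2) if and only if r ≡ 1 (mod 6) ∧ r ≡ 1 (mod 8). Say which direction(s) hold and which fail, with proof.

Only the converse holds.

[⇒] This fails: r = 3 gives 3 ≡ 1 (mod 2) but 3 ≡ 3 (mod 6), so the conjunction on the right does not hold.

[⇐] Conversely, if r ≡ 1 (mod 6) and r ≡ 1 (mod 8), then by the Chinese remainder theorem r ≡ 1 (mod 24). Since 1 ≡ 1 (mod 2) and 2 ∣ 24, we get r ≡ 1 (mod 2).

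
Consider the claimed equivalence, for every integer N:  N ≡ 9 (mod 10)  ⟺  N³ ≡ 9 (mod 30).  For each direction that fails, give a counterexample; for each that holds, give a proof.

(⟹) This fails: take N = 19. Then 19 ≡ 9 (mod 10), but 19³ = 6859 ≡ 19 (mod 30), not 9.

(⟸) Conversely, the residues r modulo 30 with r³ ≡ 9 (mod 30) are exactly {9}, and each is ≡ 9 (mod 10).

Only the converse holds.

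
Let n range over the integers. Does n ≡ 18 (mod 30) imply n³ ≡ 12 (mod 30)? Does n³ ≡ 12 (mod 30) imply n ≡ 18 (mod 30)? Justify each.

(⟹) Suppose n ≡ 18 (mod 30). Write n = 30j + 18. Then (30j + 18)³ = 27000j³ + 48600j² + 29160j + 5832 = 30(900j³ + 1620j² + 972j + 194) + 12, so n³ ≡ 12 (mod 30).

(⟸) Conversely, suppose n³ ≡ 12 (mod 30). The only residue r in {0, …, 29} with r³ ≡ 12 (mod 30) is r = 18, so n ≡ 18 (mod 30).

The biconditional holds.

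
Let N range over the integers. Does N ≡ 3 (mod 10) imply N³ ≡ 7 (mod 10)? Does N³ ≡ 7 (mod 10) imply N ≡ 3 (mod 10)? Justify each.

The biconditional holds.

Forward direction. Suppose N ≡ 3 (mod 10). Write N = 10j + 3. Then (10j + 3)³ = 1000j³ + 900j² + 270j + 27 = 10(100j³ + 90j² + 27j + 2) + 7, so N³ ≡ 7 (mod 10).

Converse. Suppose N³ ≡ 7 (mod 10). The only residue r in {0, …, 9} with r³ ≡ 7 (mod 10) is r = 3, so N ≡ 3 (mod 10).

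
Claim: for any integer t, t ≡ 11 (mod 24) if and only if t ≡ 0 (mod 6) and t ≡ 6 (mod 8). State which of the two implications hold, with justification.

(⟹) This fails: t = 11 gives 11 ≡ 11 (mod 24) but 11 ≡ 5 (mod 6), so the conjunction on the right does not hold.

(⟸) This fails: t = 6 satisfies both congruences on the right (6 ≡ 0 mod 6 and 6 ≡ 6 mod 8) yet 6 ≡ 6 (mod 24), not 11.

(⇒) fails and (⇐) fails.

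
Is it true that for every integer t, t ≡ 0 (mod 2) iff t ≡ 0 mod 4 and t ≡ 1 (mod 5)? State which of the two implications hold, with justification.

Only the reverse direction holds.

(⇒) This fails: t = 0 gives 0 ≡ 0 (mod 2) but 0 ≡ 0 (mod 5), so the conjunction on the right does not hold.

(⇐) Conversely, if t ≡ 0 (mod 4) and t ≡ 1 (mod 5), then by the Chinese remainder theorem t ≡ 16 (mod 20). Since 16 ≡ 0 (mod 2) and 2 ∣ 20, we get t ≡ 0 (mod 2).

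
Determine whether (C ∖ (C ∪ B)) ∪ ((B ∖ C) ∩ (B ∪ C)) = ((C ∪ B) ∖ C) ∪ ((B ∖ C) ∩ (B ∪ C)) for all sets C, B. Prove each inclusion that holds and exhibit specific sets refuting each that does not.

(⊆) Let x ∈ (C ∖ (C ∪ B)) ∪ ((B ∖ C) ∩ (B ∪ C)). Then x ∈ B and x ∉ C, from which x ∈ ((C ∪ B) ∖ C) ∪ ((B ∖ C) ∩ (B ∪ C)).

(⊇) Let x ∈ ((C ∪ B) ∖ C) ∪ ((B ∖ C) ∩ (B ∪ C)). Then x ∈ B and x ∉ C, from which x ∈ (C ∖ (C ∪ B)) ∪ ((B ∖ C) ∩ (B ∪ C)).

Both inclusions hold.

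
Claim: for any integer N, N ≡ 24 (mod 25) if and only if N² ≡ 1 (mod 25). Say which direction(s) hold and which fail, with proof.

(→) Suppose N ≡ 24 (mod 25). Write N = 25j + 24. Then (25j + 24)² = 625j² + 1200j + 576 = 25(25j² + 48j + 23) + 1, so N² ≡ 1 (mod 25).

(←) This fails: take N = 1. Then 1² = 1 ≡ 1 (mod 25), yet 1 ≡ 1 (mod 25), not 24.

Not equivalent: only (⇒) holds.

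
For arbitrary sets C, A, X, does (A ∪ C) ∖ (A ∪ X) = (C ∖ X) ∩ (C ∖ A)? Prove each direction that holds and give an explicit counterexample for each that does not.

Forward inclusion. Let x ∈ (A ∪ C) ∖ (A ∪ X). Then x ∈ C and x ∉ A, X, from which x ∈ (C ∖ X) ∩ (C ∖ A).

Reverse inclusion. Let x ∈ (C ∖ X) ∩ (C ∖ A). Then x ∈ C and x ∉ A, X, from which x ∈ (A ∪ C) ∖ (A ∪ X).

Both inclusions hold; the sets are equal.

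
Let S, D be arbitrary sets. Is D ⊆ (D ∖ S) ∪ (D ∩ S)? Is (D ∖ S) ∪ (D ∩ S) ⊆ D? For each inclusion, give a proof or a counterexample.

Both inclusions hold.

(⊆) Let x ∈ D. Then either x ∈ D and x ∉ S; or x ∈ S ∩ D. In each case x ∈ (D ∖ S) ∪ (D ∩ S), so D ⊆ (D ∖ S) ∪ (D ∩ S).

(⊇) Let x ∈ (D ∖ S) ∪ (D ∩ S). Then either x ∈ D and x ∉ S; or x ∈ S ∩ D. In each case x ∈ D, so (D ∖ S) ∪ (D ∩ S) ⊆ D.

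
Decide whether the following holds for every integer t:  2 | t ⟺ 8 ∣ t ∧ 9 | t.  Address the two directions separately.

(⟸) Suppose 8 ∣ t and 9 ∣ t. Any common multiple of 8 and 9 is a multiple of their lcm; here gcd(8, 9) = 1, so lcm(8, 9) = 8·9 = 72, so 72 ∣ t. Since 2 ∣ 72, it follows that 2 ∣ t.

(⟹) This fails: take t = 2. Certainly 2 ∣ 2, but 8 ∤ 2.

The forward direction fails; the converse holds.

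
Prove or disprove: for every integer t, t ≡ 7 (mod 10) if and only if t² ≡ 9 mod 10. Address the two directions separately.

(→) Suppose t ≡ 7 (mod 10). Write t = 10j + 7. Then (10j + 7)² = 100j² + 140j + 49 = 10(10j² + 14j + 4) + 9, so t² ≡ 9 (mod 10).

(←) This fails: take t = 3. Then 3² = 9 ≡ 9 (mod 10), yet 3 ≡ 3 (mod 10), not 7.

Only the forward direction holds.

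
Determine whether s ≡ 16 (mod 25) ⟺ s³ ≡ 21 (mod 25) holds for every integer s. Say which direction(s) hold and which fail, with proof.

Forward direction. Suppose s ≡ 16 (mod 25). Write s = 25j + 16. Then (25j + 16)³ = 15625j³ + 30000j² + 19200j + 4096 = 25(625j³ + 1200j² + 768j + 163) + 21, so s³ ≡ 21 (mod 25).

Converse. Suppose s³ ≡ 21 (mod 25). The only residue r in {0, …, 24} with r³ ≡ 21 (mod 25) is r = 16, so s ≡ 16 (mod 25).

Equivalent; both directions hold.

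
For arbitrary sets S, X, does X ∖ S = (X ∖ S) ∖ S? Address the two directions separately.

(⊆) Let x ∈ X ∖ S. Then x ∈ X and x ∉ S, from which x ∈ (X ∖ S) ∖ S.

(⊇) Let x ∈ (X ∖ S) ∖ S. Then x ∈ X and x ∉ S, from which x ∈ X ∖ S.

The two sets are equal.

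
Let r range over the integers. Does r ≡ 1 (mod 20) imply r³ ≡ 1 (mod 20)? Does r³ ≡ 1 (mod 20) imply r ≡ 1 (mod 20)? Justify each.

(→) Suppose r ≡ 1 (mod 20). Write r = 20j + 1. Then (20j + 1)³ = 8000j³ + 1200j² + 60j + 1 = 20(400j³ + 60j² + 3j) + 1, so r³ ≡ 1 (mod 20).

(←) Conversely, suppose r³ ≡ 1 (mod 20). The only residue r in {0, …, 19} with r³ ≡ 1 (mod 20) is r = 1, so r ≡ 1 (mod 20).

Both implications hold.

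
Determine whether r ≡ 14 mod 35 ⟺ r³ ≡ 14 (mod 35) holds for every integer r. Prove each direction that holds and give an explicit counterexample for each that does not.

The biconditional holds.

(⇒) Suppose r ≡ 14 mod 35. Write r = 35j + 14. Then (35j + 14)³ = 42875j³ + 51450j² + 20580j + 2744 = 35(1225j³ + 1470j² + 588j + 78) + 14, so r³ ≡ 14 (mod 35).

(⇐) Conversely, suppose r³ ≡ 14 (mod 35). The only residue r in {0, …, 34} with r³ ≡ 14 (mod 35) is r = 14, so r ≡ 14 (mod 35).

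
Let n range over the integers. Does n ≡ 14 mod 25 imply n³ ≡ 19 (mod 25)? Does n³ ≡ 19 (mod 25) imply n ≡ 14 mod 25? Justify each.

Converse. Suppose n³ ≡ 19 (mod 25). The only residue r in {0, …, 24} with r³ ≡ 19 (mod 25) is r = 14, so n ≡ 14 (mod 25).

Forward direction. Suppose n ≡ 14 mod 25. Write n = 25j + 14. Then (25j + 14)³ = 15625j³ + 26250j² + 14700j + 2744 = 25(625j³ + 1050j² + 588j + 109) + 19, so n³ ≡ 19 (mod 25).

Both directions hold.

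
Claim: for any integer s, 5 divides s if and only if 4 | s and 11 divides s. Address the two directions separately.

(⇒) This fails: take s = 5. Certainly 5 ∣ 5, but 4 ∤ 5.

(⇐) This fails: take s = 44. Both 4 ∣ 44 and 11 ∣ 44, yet 44 is not a multiple of 5 (since 44 = 8·5 + 4), so 5 ∤ 44.

(⇒) fails and (⇐) fails.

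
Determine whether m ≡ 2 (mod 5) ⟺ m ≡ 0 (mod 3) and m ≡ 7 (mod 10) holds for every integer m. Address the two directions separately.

[⇐] If m ≡ 0 (mod 3) and m ≡ 7 (mod 10), then by the Chinese remainder theorem m ≡ 27 (mod 30). Since 27 ≡ 2 (mod 5) and 5 ∣ 30, we get m ≡ 2 (mod 5).

[⇒] This fails: m = 2 gives 2 ≡ 2 (mod 5) but 2 ≡ 2 (mod 3), so the conjunction on the right does not hold.

Only the converse holds.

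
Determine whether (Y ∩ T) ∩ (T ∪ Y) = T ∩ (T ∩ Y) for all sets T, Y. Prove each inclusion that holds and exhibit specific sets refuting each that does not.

Forward inclusion. Let x ∈ (Y ∩ T) ∩ (T ∪ Y). Then x ∈ T ∩ Y, from which x ∈ T ∩ (T ∩ Y).

Reverse inclusion. Let x ∈ T ∩ (T ∩ Y). Then x ∈ T ∩ Y, from which x ∈ (Y ∩ T) ∩ (T ∪ Y).

Both inclusions hold.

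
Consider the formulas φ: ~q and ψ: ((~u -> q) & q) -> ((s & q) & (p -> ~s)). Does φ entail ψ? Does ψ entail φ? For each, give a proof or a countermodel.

Not equivalent: only (⇒) holds.

[⇐] This fails. Under q = T, p = F, u = F, s = T, the left side is false but the right side is true.

[⇒] Assume the antecedent. If q is true, the antecedent cannot hold. If q is false, the consequent reduces to true regardless of the other variables. Either way the consequent holds.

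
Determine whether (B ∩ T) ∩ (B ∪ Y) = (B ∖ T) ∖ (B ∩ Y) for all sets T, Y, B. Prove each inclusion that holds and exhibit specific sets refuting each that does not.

Forward inclusion. This inclusion fails. Take T = {1}, Y = ∅, B = {1}; then 1 ∈ (B ∩ T) ∩ (B ∪ Y) but 1 ∉ (B ∖ T) ∖ (B ∩ Y).

Reverse inclusion. This inclusion fails. Take T = ∅, Y = ∅, B = {1}; then 1 ∈ (B ∖ T) ∖ (B ∩ Y) but 1 ∉ (B ∩ T) ∩ (B ∪ Y).

Both inclusions fail.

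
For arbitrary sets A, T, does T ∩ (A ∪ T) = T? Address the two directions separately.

Both inclusions hold; the sets are equal.

(⊆) Let x ∈ T ∩ (A ∪ T). Then either x ∈ T and x ∉ A; or x ∈ A ∩ T. In each case x ∈ T, so T ∩ (A ∪ T) ⊆ T.

(⊇) Let x ∈ T. Then either x ∈ T and x ∉ A; or x ∈ A ∩ T. In each case x ∈ T ∩ (A ∪ T), so T ⊆ T ∩ (A ∪ T).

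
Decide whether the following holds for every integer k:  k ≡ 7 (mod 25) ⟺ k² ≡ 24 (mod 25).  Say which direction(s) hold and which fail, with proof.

Not equivalent: only (⇒) holds.

(←) This fails: take k = 18. Then 18² = 324 ≡ 24 (mod 25), yet 18 ≡ 18 (mod 25), not 7.

(→) Suppose k ≡ 7 (mod 25). Write k = 25j + 7. Then (25j + 7)² = 625j² + 350j + 49 = 25(25j² + 14j + 1) + 24, so k² ≡ 24 (mod 25).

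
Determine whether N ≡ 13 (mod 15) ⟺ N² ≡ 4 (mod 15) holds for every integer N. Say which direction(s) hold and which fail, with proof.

(⟸) This fails: take N = 2. Then 2² = 4 ≡ 4 (mod 15), yet 2 ≡ 2 (mod 15), not 13.

(⟹) Suppose N ≡ 13 (mod 15). Write N = 15j + 13. Then (15j + 13)² = 225j² + 390j + 169 = 15(15j² + 26j + 11) + 4, so N² ≡ 4 (mod 15).

Not equivalent: only (⇒) holds.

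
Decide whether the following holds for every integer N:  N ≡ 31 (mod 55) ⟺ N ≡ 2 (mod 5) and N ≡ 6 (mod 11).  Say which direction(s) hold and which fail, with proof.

(⇒) fails and (⇐) fails.

(⟹) This fails: N = 31 gives 31 ≡ 31 (mod 55) but 31 ≡ 1 (mod 5), so the conjunction on the right does not hold.

(⟸) This fails: N = 17 satisfies both congruences on the right (17 ≡ 2 mod 5 and 17 ≡ 6 mod 11) yet 17 ≡ 17 (mod 55), not 31.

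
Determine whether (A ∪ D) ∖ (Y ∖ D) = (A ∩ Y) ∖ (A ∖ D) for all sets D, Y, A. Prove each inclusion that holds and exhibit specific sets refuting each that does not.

Forward inclusion. This inclusion fails. Take D = {1}, Y = ∅, A = ∅; then 1 ∈ (A ∪ D) ∖ (Y ∖ D) but 1 ∉ (A ∩ Y) ∖ (A ∖ D).

Reverse inclusion. Let x ∈ (A ∩ Y) ∖ (A ∖ D). Then x ∈ D ∩ Y ∩ A, from which x ∈ (A ∪ D) ∖ (Y ∖ D).

The sets are not equal: only the reverse inclusion holds.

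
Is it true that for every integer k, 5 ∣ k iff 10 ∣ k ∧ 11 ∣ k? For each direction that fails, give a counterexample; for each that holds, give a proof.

Forward direction. This fails: take k = 5. Certainly 5 ∣ 5, but 10 ∤ 5.

Converse. Suppose 10 ∣ k and 11 ∣ k. Any common multiple of 10 and 11 is a multiple of their lcm; here gcd(10, 11) = 1, so lcm(10, 11) = 10·11 = 110, so 110 ∣ k. Since 5 ∣ 110, it follows that 5 ∣ k.

The forward direction fails; the converse holds.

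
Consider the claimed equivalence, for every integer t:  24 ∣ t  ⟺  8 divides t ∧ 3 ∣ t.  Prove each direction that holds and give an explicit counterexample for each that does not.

Both implications hold.

[⇐] Suppose 8 ∣ t and 3 ∣ t. Any common multiple of 8 and 3 is a multiple of their lcm; here gcd(8, 3) = 1, so lcm(8, 3) = 8·3 = 24, so 24 ∣ t.

[⇒] If 24 ∣ t, write t = 24q. Since 24 = 3·8, t = 8·(3q), so 8 ∣ t; and since 24 = 8·3, t = 3·(8q), so 3 ∣ t.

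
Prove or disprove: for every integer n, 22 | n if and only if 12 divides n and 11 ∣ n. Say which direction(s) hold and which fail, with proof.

(⟸) Suppose 12 ∣ n and 11 ∣ n. Any common multiple of 12 and 11 is a multiple of their lcm; here gcd(12, 11) = 1, so lcm(12, 11) = 12·11 = 132, so 132 ∣ n. Since 22 ∣ 132, it follows that 22 ∣ n.

(⟹) This fails: take n = 22. Certainly 22 ∣ 22, but 12 ∤ 22.

Only the reverse direction holds.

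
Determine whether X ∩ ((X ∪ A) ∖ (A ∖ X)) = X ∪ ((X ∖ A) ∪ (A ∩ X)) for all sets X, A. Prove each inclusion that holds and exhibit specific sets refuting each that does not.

The two sets are equal.

(⊆) Let x ∈ X ∩ ((X ∪ A) ∖ (A ∖ X)). Then either x ∈ X and x ∉ A; or x ∈ X ∩ A. In each case x ∈ X ∪ ((X ∖ A) ∪ (A ∩ X)), so X ∩ ((X ∪ A) ∖ (A ∖ X)) ⊆ X ∪ ((X ∖ A) ∪ (A ∩ X)).

(⊇) Let x ∈ X ∪ ((X ∖ A) ∪ (A ∩ X)). Then either x ∈ X and x ∉ A; or x ∈ X ∩ A. In each case x ∈ X ∩ ((X ∪ A) ∖ (A ∖ X)), so X ∪ ((X ∖ A) ∪ (A ∩ X)) ⊆ X ∩ ((X ∪ A) ∖ (A ∖ X)).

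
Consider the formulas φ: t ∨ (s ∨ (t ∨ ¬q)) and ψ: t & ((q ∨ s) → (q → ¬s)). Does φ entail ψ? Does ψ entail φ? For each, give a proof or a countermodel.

Only the reverse direction holds.

(⇒) This fails. Under q = F, t = F, s = F, the left side is true but the right side is false.

(⇐) Assume the antecedent. If q is true, the antecedent forces (q = T, t = T, s = F), and t ∨ (s ∨ (t ∨ ¬q)) holds there. If q is false, t ∨ (s ∨ (t ∨ ¬q)) reduces to true regardless of the other variables. Either way t ∨ (s ∨ (t ∨ ¬q)) holds.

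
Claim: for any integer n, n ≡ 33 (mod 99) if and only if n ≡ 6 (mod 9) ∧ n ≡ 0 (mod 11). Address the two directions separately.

Equivalent; both directions hold.

Forward direction. Suppose n ≡ 33 (mod 99); write n = 99j + 33. Since 9 ∣ 99, reducing mod 9 gives n ≡ 33 ≡ 6 (mod 9); since 11 ∣ 99, reducing mod 11 gives n ≡ 33 ≡ 0 (mod 11).

Converse. If n ≡ 6 (mod 9) and n ≡ 0 (mod 11), then by the Chinese remainder theorem n ≡ 33 (mod 99). This is exactly n ≡ 33 (mod 99).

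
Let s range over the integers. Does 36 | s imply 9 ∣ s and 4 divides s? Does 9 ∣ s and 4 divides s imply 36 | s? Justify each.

Both directions hold.

[⇐] Suppose 9 ∣ s and 4 ∣ s. Any common multiple of 9 and 4 is a multiple of their lcm; here gcd(9, 4) = 1, so lcm(9, 4) = 9·4 = 36, so 36 ∣ s.

[⇒] If 36 ∣ s, write s = 36q. Since 36 = 4·9, s = 9·(4q), so 9 ∣ s; and since 36 = 9·4, s = 4·(9q), so 4 ∣ s.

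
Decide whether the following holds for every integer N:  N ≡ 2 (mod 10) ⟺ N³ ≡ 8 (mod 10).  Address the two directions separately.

(⇒) Suppose N ≡ 2 (mod 10). Write N = 10j + 2. Then (10j + 2)³ = 1000j³ + 600j² + 120j + 8 = 10(100j³ + 60j² + 12j) + 8, so N³ ≡ 8 (mod 10).

(⇐) For the converse, argue contrapositively. If N ≢ 2 (mod 10), then N is congruent to one of 0, 1, 3, 4, 5, 6, 7, 8, 9 modulo 10, and these give N³ ≡ 0, 1, 7, 4, 5, 6, 3, 2, 9 respectively — never 8.

Equivalent; both directions hold.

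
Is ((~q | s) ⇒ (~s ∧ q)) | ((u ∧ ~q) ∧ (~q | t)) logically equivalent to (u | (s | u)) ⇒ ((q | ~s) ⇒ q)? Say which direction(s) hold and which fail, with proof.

Both directions fail.

(⇒) This fails. Under u = T, t = F, q = F, s = F, the left side is true but the right side is false.

(⇐) This fails. Under u = F, t = F, q = F, s = F, the left side is false but the right side is true.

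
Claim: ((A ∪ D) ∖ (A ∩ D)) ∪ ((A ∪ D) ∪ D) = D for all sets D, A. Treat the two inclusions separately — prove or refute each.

(⊆) fails; (⊇) holds.

(⟹) This inclusion fails. Take D = ∅, A = {1}; then 1 ∈ ((A ∪ D) ∖ (A ∩ D)) ∪ ((A ∪ D) ∪ D) but 1 ∉ D.

(⟸) Let x ∈ D. Then either x ∈ D and x ∉ A; or x ∈ D ∩ A. In each case x ∈ ((A ∪ D) ∖ (A ∩ D)) ∪ ((A ∪ D) ∪ D), so D ⊆ ((A ∪ D) ∖ (A ∩ D)) ∪ ((A ∪ D) ∪ D).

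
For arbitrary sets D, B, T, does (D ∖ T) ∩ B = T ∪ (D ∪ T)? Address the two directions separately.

(⟹) Let x ∈ (D ∖ T) ∩ B. Then x ∈ D ∩ B and x ∉ T, from which x ∈ T ∪ (D ∪ T).

(⟸) This inclusion fails. Take D = {1}, B = ∅, T = ∅; then 1 ∈ T ∪ (D ∪ T) but 1 ∉ (D ∖ T) ∩ B.

(⊆) holds; (⊇) fails.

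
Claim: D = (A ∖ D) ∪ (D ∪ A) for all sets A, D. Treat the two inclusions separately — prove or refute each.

Only the forward inclusion holds.

(⟹) Let x ∈ D. Then either x ∈ D and x ∉ A; or x ∈ A ∩ D. In each case x ∈ (A ∖ D) ∪ (D ∪ A), so D ⊆ (A ∖ D) ∪ (D ∪ A).

(⟸) This inclusion fails. Take A = {1}, D = ∅; then 1 ∈ (A ∖ D) ∪ (D ∪ A) but 1 ∉ D.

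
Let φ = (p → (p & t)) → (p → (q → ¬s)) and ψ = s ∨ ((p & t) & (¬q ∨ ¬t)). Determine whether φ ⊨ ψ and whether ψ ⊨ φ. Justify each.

[⇒] This fails. Under q = F, p = F, s = F, t = F, the left side is true but the right side is false.

[⇐] This fails. Under q = T, p = T, s = T, t = T, the left side is false but the right side is true.

Both directions fail.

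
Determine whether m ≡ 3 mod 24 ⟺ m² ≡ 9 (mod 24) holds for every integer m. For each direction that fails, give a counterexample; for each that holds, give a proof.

Only the forward direction holds.

[⇒] Suppose m ≡ 3 mod 24. Write m = 24j + 3. Then (24j + 3)² = 576j² + 144j + 9 = 24(24j² + 6j) + 9, so m² ≡ 9 (mod 24).

[⇐] This fails: take m = 9. Then 9² = 81 ≡ 9 (mod 24), yet 9 ≡ 9 (mod 24), not 3.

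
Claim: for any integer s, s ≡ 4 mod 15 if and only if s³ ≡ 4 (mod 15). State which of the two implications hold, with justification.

Forward direction. Suppose s ≡ 4 mod 15. Write s = 15j + 4. Then (15j + 4)³ = 3375j³ + 2700j² + 720j + 64 = 15(225j³ + 180j² + 48j + 4) + 4, so s³ ≡ 4 (mod 15).

Converse. Suppose s³ ≡ 4 (mod 15). The only residue r in {0, …, 14} with r³ ≡ 4 (mod 15) is r = 4, so s ≡ 4 (mod 15).

Both directions hold.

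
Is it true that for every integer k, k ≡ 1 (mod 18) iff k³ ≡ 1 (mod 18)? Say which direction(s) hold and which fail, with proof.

(⇒) Suppose k ≡ 1 (mod 18). Write k = 18j + 1. Then (18j + 1)³ = 5832j³ + 972j² + 54j + 1 = 18(324j³ + 54j² + 3j) + 1, so k³ ≡ 1 (mod 18).

(⇐) This fails: take k = 7. Then 7³ = 343 ≡ 1 (mod 18), yet 7 ≡ 7 (mod 18), not 1.

Only the forward implication holds.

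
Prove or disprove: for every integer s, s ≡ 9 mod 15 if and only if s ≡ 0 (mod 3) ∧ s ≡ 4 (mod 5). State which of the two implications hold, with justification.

Both implications hold.

(⇒) Suppose s ≡ 9 (mod 15); write s = 15j + 9. Since 3 ∣ 15, reducing mod 3 gives s ≡ 9 ≡ 0 (mod 3); since 5 ∣ 15, reducing mod 5 gives s ≡ 9 ≡ 4 (mod 5).

(⇐) Conversely, if s ≡ 0 (mod 3) and s ≡ 4 (mod 5), then by the Chinese remainder theorem s ≡ 9 (mod 15). This is exactly s ≡ 9 (mod 15).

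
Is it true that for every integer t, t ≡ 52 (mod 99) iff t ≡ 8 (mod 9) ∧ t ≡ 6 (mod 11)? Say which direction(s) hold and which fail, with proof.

Neither direction holds.

(⟹) This fails: t = 52 gives 52 ≡ 52 (mod 99) but 52 ≡ 7 (mod 9), so the conjunction on the right does not hold.

(⟸) This fails: t = 17 satisfies both congruences on the right (17 ≡ 8 mod 9 and 17 ≡ 6 mod 11) yet 17 ≡ 17 (mod 99), not 52.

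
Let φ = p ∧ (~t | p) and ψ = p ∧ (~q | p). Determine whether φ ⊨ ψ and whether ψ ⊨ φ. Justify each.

The biconditional holds.

(⇒) Assume the antecedent. If q is true, the antecedent forces (q = T, p = T, t = F) or (q = T, p = T, t = T), and p ∧ (~q | p) holds there. If q is false, the antecedent forces (q = F, p = T, t = F) or (q = F, p = T, t = T), and p ∧ (~q | p) holds there. Either way p ∧ (~q | p) holds.

(⇐) Assume the antecedent. If q is true, the antecedent forces (q = T, p = T, t = F) or (q = T, p = T, t = T), and p ∧ (~t | p) holds there. If q is false, the antecedent forces (q = F, p = T, t = F) or (q = F, p = T, t = T), and p ∧ (~t | p) holds there. Either way p ∧ (~t | p) holds.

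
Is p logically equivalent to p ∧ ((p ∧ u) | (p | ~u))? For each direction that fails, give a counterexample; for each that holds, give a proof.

Both implications hold.

(⇒) Assume the antecedent. If p is true, p ∧ ((p ∧ u) | (p | ~u)) reduces to true regardless of the other variables. If p is false, the antecedent cannot hold. Either way p ∧ ((p ∧ u) | (p | ~u)) holds.

(⇐) Assume the antecedent. If p is true, p reduces to true regardless of the other variables. If p is false, the antecedent cannot hold. Either way p holds.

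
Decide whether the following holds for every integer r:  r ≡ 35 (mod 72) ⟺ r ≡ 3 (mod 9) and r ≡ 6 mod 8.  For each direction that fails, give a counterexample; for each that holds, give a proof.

(⇒) This fails: r = 35 gives 35 ≡ 35 (mod 72) but 35 ≡ 8 (mod 9), so the conjunction on the right does not hold.

(⇐) This fails: r = 30 satisfies both congruences on the right (30 ≡ 3 mod 9 and 30 ≡ 6 mod 8) yet 30 ≡ 30 (mod 72), not 35.

(⇒) fails and (⇐) fails.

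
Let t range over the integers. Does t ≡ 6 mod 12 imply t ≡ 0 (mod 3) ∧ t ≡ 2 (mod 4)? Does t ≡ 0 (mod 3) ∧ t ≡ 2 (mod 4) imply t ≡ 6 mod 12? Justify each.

Both implications hold.

(→) Suppose t ≡ 6 (mod 12); write t = 12j + 6. Since 3 ∣ 12, reducing mod 3 gives t ≡ 6 ≡ 0 (mod 3); since 4 ∣ 12, reducing mod 4 gives t ≡ 6 ≡ 2 (mod 4).

(←) Conversely, if t ≡ 0 (mod 3) and t ≡ 2 (mod 4), then by the Chinese remainder theorem t ≡ 6 (mod 12). This is exactly t ≡ 6 (mod 12).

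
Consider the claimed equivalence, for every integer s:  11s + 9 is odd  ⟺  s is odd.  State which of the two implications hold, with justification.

Both directions fail.

(→) This fails: s = 2 gives 11s + 9 = 31, which is odd, but 2 is even, not odd.

(←) This also fails: s = 1 is odd, but 11s + 9 = 20 is even, not odd.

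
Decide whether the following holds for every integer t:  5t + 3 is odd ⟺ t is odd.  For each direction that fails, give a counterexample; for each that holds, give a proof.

Neither implication holds.

(→) This fails: t = 2 gives 5t + 3 = 13, which is odd, but 2 is even, not odd.

(←) This also fails: t = 1 is odd, but 5t + 3 = 8 is even, not odd.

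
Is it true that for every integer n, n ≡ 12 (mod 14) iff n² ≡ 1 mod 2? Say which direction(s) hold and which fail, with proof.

(→) This fails: take n = 12. Then 12 ≡ 12 (mod 14), but 12² = 144 ≡ 0 (mod 2), not 1.

(←) This fails: take n = 1. Then 1² = 1 ≡ 1 (mod 2), yet 1 ≡ 1 (mod 14), not 12.

Both directions fail.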